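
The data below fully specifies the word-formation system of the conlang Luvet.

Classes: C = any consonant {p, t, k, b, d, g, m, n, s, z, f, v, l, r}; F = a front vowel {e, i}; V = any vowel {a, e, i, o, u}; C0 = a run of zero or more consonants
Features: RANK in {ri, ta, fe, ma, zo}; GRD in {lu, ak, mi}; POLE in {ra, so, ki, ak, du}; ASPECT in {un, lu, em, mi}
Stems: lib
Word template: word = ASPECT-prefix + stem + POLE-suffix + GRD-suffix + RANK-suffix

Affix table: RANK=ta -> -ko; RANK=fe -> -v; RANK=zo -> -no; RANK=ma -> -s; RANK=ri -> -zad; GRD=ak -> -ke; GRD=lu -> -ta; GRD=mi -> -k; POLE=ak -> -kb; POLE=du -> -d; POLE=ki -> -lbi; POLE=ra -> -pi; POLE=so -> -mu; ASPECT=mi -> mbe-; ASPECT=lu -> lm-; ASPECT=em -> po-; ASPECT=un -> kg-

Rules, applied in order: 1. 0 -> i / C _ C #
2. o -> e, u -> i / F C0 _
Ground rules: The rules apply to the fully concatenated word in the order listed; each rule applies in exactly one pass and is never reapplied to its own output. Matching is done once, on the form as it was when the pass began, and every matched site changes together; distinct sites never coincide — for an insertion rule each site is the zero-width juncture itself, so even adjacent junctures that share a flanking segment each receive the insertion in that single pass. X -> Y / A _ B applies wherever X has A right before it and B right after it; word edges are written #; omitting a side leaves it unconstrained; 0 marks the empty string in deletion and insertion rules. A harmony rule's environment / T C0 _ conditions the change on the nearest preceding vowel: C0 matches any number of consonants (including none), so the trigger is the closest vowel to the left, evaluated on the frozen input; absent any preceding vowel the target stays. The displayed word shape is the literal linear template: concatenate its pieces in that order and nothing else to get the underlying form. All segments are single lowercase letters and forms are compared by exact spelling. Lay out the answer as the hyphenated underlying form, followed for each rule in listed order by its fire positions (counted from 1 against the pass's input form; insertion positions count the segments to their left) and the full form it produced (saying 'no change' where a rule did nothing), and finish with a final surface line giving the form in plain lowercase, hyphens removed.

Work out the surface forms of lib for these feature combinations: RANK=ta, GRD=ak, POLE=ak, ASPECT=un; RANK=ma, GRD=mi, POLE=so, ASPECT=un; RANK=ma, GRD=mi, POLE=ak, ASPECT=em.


cell RANK=ta, GRD=ak, POLE=ak, ASPECT=un:
underlying: kg-lib-kb-ke-ko
1. 0 -> i / C _ C #: no change
2. o -> e, u -> i / F C0 _: fires at position(s) 11: kglibkbkeke
surface: kglibkbkeke

cell RANK=ma, GRD=mi, POLE=so, ASPECT=un:
underlying: kg-lib-mu-k-s
1. 0 -> i / C _ C #: inserts after position(s) 8: kglibmukis
2. o -> e, u -> i / F C0 _: fires at position(s) 7: kglibmikis
surface: kglibmikis

cell RANK=ma, GRD=mi, POLE=ak, ASPECT=em:
underlying: po-lib-kb-k-s
1. 0 -> i / C _ C #: inserts after position(s) 8: polibkbkis
2. o -> e, u -> i / F C0 _: no change
surface: polibkbkis


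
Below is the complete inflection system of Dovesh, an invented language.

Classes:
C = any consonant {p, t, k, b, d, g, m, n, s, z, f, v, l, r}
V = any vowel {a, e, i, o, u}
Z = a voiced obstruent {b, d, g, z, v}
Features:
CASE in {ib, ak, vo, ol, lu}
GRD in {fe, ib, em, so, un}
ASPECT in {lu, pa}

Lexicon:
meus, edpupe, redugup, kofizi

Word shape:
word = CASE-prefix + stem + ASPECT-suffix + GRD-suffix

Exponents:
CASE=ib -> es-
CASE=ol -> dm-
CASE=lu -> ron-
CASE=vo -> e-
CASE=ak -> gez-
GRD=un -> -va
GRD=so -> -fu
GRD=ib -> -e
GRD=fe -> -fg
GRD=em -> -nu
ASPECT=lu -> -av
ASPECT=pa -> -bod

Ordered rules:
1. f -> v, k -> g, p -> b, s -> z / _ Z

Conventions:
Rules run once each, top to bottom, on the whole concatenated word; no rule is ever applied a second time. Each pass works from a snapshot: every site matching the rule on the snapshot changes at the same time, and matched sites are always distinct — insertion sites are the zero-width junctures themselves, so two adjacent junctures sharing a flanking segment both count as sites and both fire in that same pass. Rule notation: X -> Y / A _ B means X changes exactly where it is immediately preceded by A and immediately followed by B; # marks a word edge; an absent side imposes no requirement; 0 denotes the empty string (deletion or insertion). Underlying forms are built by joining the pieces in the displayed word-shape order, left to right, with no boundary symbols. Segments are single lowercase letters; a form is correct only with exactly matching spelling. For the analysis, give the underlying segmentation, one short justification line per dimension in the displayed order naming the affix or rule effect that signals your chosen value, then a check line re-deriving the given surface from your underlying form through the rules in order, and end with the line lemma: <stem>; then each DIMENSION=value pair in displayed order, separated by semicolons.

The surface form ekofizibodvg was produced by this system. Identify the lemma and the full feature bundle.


underlying: e-kofizi-bod-fg
CASE=vo - signalled by the affix e-
GRD=fe - signalled by the affix -fg
ASPECT=pa - signalled by the affix -bod
check: ekofizibodfg -> ekofizibodvg
lemma: kofizi; CASE=vo; GRD=fe; ASPECT=pa


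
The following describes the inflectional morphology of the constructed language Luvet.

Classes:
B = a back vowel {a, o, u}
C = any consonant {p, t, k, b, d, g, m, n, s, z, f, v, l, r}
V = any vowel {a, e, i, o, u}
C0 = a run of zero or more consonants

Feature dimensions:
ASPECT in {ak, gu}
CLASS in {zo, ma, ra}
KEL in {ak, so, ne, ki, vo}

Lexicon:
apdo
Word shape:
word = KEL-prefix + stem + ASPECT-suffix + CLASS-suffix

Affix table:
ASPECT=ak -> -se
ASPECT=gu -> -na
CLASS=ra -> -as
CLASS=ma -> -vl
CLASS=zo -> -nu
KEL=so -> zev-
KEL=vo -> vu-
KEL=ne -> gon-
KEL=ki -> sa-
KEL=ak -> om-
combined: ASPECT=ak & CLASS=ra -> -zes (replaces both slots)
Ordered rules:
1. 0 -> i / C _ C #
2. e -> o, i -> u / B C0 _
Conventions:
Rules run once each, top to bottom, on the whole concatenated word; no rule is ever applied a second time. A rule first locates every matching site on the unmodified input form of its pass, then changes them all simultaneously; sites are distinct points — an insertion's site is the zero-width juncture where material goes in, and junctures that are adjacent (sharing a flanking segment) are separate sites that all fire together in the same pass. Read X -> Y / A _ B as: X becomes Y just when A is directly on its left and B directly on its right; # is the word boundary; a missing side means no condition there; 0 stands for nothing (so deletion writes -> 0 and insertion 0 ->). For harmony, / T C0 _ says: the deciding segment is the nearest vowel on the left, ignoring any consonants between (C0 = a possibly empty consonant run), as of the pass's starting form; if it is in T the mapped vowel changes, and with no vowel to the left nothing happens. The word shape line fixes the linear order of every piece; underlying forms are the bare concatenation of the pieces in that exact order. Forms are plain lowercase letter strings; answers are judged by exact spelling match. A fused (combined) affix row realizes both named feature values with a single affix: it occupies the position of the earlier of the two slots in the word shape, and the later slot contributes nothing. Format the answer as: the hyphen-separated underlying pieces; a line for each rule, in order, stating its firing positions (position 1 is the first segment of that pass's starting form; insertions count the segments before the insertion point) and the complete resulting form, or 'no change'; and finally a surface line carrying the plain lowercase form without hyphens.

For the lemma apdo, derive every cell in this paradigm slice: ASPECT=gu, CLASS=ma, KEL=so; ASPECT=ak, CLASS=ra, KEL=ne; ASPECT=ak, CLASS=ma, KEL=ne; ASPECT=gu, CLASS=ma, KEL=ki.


cell ASPECT=gu, CLASS=ma, KEL=so:
underlying: zev-apdo-na-vl
1. 0 -> i / C _ C #: inserts after position(s) 10: zevapdonavil
2. e -> o, i -> u / B C0 _: fires at position(s) 11: zevapdonavul
surface: zevapdonavul

cell ASPECT=ak, CLASS=ra, KEL=ne:
underlying: gon-apdo-zes
1. 0 -> i / C _ C #: no change
2. e -> o, i -> u / B C0 _: fires at position(s) 9: gonapdozos
surface: gonapdozos

cell ASPECT=ak, CLASS=ma, KEL=ne:
underlying: gon-apdo-se-vl
1. 0 -> i / C _ C #: inserts after position(s) 10: gonapdosevil
2. e -> o, i -> u / B C0 _: fires at position(s) 9: gonapdosovil
surface: gonapdosovil

cell ASPECT=gu, CLASS=ma, KEL=ki:
underlying: sa-apdo-na-vl
1. 0 -> i / C _ C #: inserts after position(s) 9: saapdonavil
2. e -> o, i -> u / B C0 _: fires at position(s) 10: saapdonavul
surface: saapdonavul


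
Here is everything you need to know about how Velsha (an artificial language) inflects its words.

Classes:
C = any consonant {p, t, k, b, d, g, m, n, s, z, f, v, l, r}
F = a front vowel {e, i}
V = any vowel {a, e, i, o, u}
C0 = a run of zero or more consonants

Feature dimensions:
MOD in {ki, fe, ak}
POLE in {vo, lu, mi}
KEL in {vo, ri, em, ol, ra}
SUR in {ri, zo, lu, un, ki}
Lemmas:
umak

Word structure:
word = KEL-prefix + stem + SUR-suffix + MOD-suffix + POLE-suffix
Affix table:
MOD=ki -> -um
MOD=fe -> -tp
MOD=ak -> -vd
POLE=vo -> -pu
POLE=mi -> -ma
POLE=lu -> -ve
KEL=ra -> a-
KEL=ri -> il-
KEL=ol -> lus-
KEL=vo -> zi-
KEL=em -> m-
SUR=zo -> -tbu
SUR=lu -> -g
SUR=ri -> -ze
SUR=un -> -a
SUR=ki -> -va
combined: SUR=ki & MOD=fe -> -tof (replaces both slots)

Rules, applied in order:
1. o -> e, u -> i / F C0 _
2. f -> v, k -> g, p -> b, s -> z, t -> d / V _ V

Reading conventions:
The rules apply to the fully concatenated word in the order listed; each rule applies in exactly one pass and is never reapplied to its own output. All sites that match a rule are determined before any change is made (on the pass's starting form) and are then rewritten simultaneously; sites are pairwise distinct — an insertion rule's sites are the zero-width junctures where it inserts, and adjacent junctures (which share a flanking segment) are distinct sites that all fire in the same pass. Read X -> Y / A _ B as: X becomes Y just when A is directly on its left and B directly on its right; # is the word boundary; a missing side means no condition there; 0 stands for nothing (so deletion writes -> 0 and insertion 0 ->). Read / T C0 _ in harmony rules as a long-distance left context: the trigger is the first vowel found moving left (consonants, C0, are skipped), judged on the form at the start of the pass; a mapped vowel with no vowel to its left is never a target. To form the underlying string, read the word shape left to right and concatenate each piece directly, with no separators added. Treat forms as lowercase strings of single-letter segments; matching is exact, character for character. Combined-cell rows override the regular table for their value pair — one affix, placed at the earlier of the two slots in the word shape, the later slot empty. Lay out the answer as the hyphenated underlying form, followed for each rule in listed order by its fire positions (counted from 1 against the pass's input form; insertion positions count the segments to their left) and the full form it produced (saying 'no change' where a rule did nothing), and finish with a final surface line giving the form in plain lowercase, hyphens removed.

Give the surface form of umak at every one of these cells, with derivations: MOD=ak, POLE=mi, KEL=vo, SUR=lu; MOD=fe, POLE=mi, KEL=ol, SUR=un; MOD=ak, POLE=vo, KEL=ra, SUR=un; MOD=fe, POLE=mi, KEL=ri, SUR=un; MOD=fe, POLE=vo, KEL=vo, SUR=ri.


cell MOD=ak, POLE=mi, KEL=vo, SUR=lu:
underlying: zi-umak-g-vd-ma
1. o -> e, u -> i / F C0 _: fires at position(s) 3: ziimakgvdma
2. f -> v, k -> g, p -> b, s -> z, t -> d / V _ V: no change
surface: ziimakgvdma

cell MOD=fe, POLE=mi, KEL=ol, SUR=un:
underlying: lus-umak-a-tp-ma
1. o -> e, u -> i / F C0 _: no change
2. f -> v, k -> g, p -> b, s -> z, t -> d / V _ V: fires at position(s) 3, 7: luzumagatpma
surface: luzumagatpma

cell MOD=ak, POLE=vo, KEL=ra, SUR=un:
underlying: a-umak-a-vd-pu
1. o -> e, u -> i / F C0 _: no change
2. f -> v, k -> g, p -> b, s -> z, t -> d / V _ V: fires at position(s) 5: aumagavdpu
surface: aumagavdpu

cell MOD=fe, POLE=mi, KEL=ri, SUR=un:
underlying: il-umak-a-tp-ma
1. o -> e, u -> i / F C0 _: fires at position(s) 3: ilimakatpma
2. f -> v, k -> g, p -> b, s -> z, t -> d / V _ V: fires at position(s) 6: ilimagatpma
surface: ilimagatpma

cell MOD=fe, POLE=vo, KEL=vo, SUR=ri:
underlying: zi-umak-ze-tp-pu
1. o -> e, u -> i / F C0 _: fires at position(s) 3, 12: ziimakzetppi
2. f -> v, k -> g, p -> b, s -> z, t -> d / V _ V: no change
surface: ziimakzetppi


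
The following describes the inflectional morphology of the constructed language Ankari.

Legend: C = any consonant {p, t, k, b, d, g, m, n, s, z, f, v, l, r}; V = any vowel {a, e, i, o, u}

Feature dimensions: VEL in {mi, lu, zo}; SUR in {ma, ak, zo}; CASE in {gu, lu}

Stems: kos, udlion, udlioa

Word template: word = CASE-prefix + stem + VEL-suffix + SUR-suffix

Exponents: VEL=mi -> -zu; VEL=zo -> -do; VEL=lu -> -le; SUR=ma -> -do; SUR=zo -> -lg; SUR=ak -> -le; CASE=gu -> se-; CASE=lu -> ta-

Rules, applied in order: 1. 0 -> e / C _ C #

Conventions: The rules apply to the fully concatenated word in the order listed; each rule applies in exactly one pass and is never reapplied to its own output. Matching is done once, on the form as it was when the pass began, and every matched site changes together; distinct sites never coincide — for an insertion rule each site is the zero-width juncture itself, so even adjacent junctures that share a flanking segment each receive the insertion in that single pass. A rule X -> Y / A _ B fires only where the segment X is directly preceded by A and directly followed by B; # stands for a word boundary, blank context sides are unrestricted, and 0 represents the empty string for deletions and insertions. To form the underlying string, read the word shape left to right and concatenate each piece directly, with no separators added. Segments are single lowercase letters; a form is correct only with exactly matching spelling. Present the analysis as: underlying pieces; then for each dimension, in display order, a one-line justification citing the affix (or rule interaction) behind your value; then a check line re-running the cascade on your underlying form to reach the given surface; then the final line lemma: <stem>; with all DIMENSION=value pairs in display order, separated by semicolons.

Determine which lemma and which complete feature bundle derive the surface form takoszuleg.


underlying: ta-kos-zu-lg
VEL=mi - signalled by the affix -zu
SUR=zo - signalled by the affix -lg
CASE=lu - signalled by the affix ta-
check: takoszulg -> takoszuleg
lemma: kos; VEL=mi; SUR=zo; CASE=lu


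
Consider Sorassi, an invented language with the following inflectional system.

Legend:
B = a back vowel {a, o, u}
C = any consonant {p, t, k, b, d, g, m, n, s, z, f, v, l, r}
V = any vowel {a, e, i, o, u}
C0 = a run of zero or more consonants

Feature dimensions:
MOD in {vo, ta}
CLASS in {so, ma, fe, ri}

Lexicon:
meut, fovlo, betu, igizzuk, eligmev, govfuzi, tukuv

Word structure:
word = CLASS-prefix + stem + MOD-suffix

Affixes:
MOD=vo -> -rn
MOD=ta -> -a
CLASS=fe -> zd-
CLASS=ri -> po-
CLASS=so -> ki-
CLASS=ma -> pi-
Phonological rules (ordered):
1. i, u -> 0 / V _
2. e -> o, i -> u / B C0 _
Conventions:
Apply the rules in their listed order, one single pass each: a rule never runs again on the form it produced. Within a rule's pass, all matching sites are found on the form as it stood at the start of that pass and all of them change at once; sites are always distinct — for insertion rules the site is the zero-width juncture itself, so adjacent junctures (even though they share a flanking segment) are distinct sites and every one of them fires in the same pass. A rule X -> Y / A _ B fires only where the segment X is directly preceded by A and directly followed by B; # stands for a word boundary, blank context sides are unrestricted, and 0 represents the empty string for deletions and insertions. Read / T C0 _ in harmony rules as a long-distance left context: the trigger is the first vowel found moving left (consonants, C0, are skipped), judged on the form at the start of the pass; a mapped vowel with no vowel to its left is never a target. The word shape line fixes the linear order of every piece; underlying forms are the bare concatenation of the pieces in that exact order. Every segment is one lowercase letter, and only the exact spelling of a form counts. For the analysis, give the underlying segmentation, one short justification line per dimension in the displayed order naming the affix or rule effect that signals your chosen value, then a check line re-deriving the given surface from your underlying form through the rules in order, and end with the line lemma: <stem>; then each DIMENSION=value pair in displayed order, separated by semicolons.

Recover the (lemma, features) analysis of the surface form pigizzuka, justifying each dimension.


underlying: pi-igizzuk-a
MOD=ta - signalled by the affix -a
CLASS=ma - signalled by the affix pi-
check: piigizzuka -> pigizzuka -> pigizzuka
lemma: igizzuk; MOD=ta; CLASS=ma


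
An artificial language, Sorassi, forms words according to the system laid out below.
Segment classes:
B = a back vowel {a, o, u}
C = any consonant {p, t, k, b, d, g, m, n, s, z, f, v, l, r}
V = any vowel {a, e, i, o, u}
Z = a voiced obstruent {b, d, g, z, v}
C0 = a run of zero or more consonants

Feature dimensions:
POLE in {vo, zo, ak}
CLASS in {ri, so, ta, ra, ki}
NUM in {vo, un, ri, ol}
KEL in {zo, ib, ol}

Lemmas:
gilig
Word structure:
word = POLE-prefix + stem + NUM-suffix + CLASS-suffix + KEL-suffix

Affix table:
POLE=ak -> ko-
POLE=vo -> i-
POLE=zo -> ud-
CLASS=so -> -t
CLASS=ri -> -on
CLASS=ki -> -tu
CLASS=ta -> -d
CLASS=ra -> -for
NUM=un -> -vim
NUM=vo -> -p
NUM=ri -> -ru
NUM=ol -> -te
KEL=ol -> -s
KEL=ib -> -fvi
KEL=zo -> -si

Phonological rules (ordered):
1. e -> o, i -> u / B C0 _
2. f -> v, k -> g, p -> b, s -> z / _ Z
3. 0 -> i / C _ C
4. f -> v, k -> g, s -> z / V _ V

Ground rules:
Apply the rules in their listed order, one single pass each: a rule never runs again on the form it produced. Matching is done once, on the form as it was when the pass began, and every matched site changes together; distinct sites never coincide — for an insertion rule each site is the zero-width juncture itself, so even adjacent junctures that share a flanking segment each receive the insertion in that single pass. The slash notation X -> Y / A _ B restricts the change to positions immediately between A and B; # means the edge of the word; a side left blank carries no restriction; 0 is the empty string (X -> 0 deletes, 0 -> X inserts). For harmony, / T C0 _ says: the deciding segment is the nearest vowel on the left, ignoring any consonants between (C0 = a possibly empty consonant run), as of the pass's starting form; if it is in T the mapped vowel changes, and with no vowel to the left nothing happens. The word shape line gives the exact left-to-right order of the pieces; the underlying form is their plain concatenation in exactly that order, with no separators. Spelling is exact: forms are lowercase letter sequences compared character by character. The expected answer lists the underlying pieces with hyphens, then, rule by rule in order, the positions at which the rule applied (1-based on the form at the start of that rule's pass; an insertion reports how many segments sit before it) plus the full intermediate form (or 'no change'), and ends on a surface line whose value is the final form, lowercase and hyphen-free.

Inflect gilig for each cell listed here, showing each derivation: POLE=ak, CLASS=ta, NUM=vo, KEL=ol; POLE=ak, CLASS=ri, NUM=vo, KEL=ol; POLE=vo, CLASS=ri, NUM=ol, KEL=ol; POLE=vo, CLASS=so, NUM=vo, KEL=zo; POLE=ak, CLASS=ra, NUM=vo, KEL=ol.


cell POLE=ak, CLASS=ta, NUM=vo, KEL=ol:
underlying: ko-gilig-p-d-s
1. e -> o, i -> u / B C0 _: fires at position(s) 4: koguligpds
2. f -> v, k -> g, p -> b, s -> z / _ Z: fires at position(s) 8: koguligbds
3. 0 -> i / C _ C: inserts after position(s) 7, 8, 9: koguligibidis
4. f -> v, k -> g, s -> z / V _ V: no change
surface: koguligibidis

cell POLE=ak, CLASS=ri, NUM=vo, KEL=ol:
underlying: ko-gilig-p-on-s
1. e -> o, i -> u / B C0 _: fires at position(s) 4: koguligpons
2. f -> v, k -> g, p -> b, s -> z / _ Z: no change
3. 0 -> i / C _ C: inserts after position(s) 7, 10: koguligiponis
4. f -> v, k -> g, s -> z / V _ V: no change
surface: koguligiponis

cell POLE=vo, CLASS=ri, NUM=ol, KEL=ol:
underlying: i-gilig-te-on-s
1. e -> o, i -> u / B C0 _: no change
2. f -> v, k -> g, p -> b, s -> z / _ Z: no change
3. 0 -> i / C _ C: inserts after position(s) 6, 10: igiligiteonis
4. f -> v, k -> g, s -> z / V _ V: no change
surface: igiligiteonis

cell POLE=vo, CLASS=so, NUM=vo, KEL=zo:
underlying: i-gilig-p-t-si
1. e -> o, i -> u / B C0 _: no change
2. f -> v, k -> g, p -> b, s -> z / _ Z: no change
3. 0 -> i / C _ C: inserts after position(s) 6, 7, 8: igiligipitisi
4. f -> v, k -> g, s -> z / V _ V: fires at position(s) 12: igiligipitizi
surface: igiligipitizi

cell POLE=ak, CLASS=ra, NUM=vo, KEL=ol:
underlying: ko-gilig-p-for-s
1. e -> o, i -> u / B C0 _: fires at position(s) 4: koguligpfors
2. f -> v, k -> g, p -> b, s -> z / _ Z: no change
3. 0 -> i / C _ C: inserts after position(s) 7, 8, 11: koguligipiforis
4. f -> v, k -> g, s -> z / V _ V: fires at position(s) 11: koguligipivoris
surface: koguligipivoris


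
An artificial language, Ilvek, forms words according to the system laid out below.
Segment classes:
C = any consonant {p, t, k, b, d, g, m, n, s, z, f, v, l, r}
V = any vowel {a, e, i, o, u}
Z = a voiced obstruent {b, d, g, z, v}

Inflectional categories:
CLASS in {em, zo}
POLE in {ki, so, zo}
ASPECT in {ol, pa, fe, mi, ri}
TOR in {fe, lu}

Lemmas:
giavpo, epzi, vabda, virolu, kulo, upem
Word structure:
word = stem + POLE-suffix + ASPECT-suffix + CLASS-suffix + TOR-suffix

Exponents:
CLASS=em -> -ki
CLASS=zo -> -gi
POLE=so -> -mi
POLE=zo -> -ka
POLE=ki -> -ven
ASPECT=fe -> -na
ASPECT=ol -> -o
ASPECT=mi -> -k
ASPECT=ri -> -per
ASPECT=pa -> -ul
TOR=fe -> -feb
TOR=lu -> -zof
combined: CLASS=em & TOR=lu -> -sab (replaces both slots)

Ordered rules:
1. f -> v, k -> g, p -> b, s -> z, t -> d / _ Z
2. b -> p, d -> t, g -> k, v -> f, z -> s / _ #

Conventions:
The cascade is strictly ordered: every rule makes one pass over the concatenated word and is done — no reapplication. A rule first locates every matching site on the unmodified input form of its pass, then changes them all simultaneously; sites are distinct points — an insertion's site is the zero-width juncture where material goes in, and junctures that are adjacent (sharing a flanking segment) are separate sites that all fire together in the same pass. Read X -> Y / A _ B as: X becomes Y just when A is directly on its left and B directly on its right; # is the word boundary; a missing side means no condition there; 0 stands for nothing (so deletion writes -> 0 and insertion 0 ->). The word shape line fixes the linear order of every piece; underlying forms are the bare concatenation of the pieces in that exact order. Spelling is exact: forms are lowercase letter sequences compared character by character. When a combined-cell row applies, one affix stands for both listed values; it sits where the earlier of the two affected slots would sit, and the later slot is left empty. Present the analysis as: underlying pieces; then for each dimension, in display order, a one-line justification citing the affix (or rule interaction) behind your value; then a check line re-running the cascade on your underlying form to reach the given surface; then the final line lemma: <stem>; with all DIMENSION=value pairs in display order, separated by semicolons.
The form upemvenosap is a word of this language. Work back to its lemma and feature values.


underlying: upem-ven-o-sab
CLASS=em - signalled by the combined affix row
POLE=ki - signalled by the affix -ven
ASPECT=ol - signalled by the affix -o
TOR=lu - signalled by the combined affix row
check: upemvenosab -> upemvenosab -> upemvenosap
lemma: upem; CLASS=em; POLE=ki; ASPECT=ol; TOR=lu


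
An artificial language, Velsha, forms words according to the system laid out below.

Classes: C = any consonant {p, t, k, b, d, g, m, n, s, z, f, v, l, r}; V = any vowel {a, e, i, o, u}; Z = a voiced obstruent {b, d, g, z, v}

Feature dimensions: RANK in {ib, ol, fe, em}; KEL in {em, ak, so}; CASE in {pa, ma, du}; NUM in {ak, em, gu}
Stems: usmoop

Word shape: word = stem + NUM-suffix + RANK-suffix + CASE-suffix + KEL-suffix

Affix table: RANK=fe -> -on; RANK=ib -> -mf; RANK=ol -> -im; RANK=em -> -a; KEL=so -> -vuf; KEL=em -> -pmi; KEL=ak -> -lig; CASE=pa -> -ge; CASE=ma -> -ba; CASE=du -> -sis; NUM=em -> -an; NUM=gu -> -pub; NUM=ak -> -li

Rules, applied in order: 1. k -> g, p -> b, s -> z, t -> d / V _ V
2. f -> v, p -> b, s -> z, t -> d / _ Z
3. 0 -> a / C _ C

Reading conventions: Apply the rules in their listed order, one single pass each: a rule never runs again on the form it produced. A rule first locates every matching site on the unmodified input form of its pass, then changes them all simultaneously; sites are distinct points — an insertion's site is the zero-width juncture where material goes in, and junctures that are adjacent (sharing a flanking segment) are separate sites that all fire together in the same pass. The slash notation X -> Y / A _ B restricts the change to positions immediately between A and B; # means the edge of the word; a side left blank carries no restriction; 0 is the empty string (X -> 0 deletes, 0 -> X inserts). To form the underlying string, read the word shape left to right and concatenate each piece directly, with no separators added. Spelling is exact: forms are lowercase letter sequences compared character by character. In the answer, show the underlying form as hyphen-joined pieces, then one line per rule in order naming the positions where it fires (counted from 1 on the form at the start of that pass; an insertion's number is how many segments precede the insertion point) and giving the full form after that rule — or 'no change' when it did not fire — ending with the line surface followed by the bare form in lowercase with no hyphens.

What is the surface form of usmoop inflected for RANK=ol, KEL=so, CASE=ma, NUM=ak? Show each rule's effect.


underlying: usmoop-li-im-ba-vuf
1. k -> g, p -> b, s -> z, t -> d / V _ V: no change
2. f -> v, p -> b, s -> z, t -> d / _ Z: no change
3. 0 -> a / C _ C: inserts after position(s) 2, 6, 10: usamoopaliimabavuf
surface: usamoopaliimabavuf


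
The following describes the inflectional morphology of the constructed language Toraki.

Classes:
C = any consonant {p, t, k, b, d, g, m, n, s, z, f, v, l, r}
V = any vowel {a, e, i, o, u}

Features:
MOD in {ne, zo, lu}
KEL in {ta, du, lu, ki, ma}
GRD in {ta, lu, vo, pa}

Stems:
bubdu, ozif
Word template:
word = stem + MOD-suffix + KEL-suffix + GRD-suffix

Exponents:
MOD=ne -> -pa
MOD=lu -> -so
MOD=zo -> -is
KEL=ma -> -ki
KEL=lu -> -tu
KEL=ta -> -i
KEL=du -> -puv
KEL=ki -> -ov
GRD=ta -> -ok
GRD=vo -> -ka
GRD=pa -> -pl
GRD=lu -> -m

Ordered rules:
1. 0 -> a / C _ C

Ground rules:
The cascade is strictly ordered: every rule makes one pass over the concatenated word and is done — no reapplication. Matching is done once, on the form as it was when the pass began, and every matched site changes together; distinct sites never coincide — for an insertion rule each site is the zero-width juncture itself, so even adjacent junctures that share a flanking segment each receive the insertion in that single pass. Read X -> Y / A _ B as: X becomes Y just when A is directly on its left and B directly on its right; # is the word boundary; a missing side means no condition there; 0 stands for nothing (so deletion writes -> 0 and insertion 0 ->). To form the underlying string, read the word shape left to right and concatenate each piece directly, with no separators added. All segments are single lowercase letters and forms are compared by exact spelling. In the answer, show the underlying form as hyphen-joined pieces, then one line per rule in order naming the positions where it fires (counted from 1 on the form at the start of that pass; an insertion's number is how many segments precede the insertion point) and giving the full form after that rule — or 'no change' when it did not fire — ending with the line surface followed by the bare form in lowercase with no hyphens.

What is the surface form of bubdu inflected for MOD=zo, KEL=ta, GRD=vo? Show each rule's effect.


underlying: bubdu-is-i-ka
1. 0 -> a / C _ C: inserts after position(s) 3: bubaduisika
surface: bubaduisika


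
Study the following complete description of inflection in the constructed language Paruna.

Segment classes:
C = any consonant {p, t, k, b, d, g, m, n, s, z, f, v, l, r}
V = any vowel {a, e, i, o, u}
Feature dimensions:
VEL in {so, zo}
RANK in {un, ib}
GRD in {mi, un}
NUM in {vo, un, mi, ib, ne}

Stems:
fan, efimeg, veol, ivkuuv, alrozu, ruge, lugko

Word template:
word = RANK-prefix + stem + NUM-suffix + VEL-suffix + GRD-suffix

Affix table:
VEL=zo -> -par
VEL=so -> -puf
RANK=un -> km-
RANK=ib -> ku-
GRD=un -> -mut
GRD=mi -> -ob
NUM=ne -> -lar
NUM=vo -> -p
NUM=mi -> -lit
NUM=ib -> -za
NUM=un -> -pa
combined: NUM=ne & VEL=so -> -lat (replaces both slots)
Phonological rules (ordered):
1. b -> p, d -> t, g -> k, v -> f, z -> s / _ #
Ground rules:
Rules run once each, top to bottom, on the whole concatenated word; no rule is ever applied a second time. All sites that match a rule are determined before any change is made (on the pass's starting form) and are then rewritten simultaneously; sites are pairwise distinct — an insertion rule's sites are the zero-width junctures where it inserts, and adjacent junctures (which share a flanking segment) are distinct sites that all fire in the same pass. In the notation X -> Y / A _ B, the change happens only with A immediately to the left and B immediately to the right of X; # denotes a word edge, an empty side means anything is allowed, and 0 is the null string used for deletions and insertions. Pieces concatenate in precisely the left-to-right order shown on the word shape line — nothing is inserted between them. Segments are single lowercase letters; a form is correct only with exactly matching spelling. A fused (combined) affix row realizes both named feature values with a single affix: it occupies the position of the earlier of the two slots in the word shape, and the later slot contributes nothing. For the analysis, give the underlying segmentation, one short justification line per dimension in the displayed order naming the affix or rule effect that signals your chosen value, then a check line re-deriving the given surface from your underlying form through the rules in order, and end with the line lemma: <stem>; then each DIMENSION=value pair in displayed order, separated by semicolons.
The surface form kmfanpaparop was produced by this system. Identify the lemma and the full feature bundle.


underlying: km-fan-pa-par-ob
VEL=zo - signalled by the affix -par
RANK=un - signalled by the affix km-
GRD=mi - signalled by the affix -ob
NUM=un - signalled by the affix -pa
check: kmfanpaparob -> kmfanpaparop
lemma: fan; VEL=zo; RANK=un; GRD=mi; NUM=un


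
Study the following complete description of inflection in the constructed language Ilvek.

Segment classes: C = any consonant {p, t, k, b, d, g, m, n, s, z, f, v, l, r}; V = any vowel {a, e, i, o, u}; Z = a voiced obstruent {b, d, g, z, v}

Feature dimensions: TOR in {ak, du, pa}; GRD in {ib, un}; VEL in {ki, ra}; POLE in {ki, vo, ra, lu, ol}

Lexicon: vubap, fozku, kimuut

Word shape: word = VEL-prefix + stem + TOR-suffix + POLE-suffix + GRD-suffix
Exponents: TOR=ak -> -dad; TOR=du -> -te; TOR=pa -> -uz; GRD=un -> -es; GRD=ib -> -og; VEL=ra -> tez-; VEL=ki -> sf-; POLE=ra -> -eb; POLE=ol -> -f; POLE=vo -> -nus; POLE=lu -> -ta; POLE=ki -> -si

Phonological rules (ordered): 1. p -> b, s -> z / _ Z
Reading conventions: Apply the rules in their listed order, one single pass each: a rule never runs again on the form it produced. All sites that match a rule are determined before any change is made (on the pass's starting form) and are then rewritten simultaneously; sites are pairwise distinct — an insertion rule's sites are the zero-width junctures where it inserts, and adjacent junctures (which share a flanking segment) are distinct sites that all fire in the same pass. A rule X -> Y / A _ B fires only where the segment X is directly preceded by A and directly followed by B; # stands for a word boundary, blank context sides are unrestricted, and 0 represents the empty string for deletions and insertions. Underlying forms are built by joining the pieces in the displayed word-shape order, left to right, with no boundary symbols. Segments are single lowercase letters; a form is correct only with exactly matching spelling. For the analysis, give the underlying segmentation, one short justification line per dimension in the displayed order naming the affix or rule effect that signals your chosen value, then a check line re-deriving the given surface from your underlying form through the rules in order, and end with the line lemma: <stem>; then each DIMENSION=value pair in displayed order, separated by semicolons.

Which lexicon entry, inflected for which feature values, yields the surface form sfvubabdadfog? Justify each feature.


underlying: sf-vubap-dad-f-og
TOR=ak - signalled by the affix -dad
GRD=ib - signalled by the affix -og
VEL=ki - signalled by the affix sf-
POLE=ol - signalled by the affix -f
check: sfvubapdadfog -> sfvubabdadfog
lemma: vubap; TOR=ak; GRD=ib; VEL=ki; POLE=ol


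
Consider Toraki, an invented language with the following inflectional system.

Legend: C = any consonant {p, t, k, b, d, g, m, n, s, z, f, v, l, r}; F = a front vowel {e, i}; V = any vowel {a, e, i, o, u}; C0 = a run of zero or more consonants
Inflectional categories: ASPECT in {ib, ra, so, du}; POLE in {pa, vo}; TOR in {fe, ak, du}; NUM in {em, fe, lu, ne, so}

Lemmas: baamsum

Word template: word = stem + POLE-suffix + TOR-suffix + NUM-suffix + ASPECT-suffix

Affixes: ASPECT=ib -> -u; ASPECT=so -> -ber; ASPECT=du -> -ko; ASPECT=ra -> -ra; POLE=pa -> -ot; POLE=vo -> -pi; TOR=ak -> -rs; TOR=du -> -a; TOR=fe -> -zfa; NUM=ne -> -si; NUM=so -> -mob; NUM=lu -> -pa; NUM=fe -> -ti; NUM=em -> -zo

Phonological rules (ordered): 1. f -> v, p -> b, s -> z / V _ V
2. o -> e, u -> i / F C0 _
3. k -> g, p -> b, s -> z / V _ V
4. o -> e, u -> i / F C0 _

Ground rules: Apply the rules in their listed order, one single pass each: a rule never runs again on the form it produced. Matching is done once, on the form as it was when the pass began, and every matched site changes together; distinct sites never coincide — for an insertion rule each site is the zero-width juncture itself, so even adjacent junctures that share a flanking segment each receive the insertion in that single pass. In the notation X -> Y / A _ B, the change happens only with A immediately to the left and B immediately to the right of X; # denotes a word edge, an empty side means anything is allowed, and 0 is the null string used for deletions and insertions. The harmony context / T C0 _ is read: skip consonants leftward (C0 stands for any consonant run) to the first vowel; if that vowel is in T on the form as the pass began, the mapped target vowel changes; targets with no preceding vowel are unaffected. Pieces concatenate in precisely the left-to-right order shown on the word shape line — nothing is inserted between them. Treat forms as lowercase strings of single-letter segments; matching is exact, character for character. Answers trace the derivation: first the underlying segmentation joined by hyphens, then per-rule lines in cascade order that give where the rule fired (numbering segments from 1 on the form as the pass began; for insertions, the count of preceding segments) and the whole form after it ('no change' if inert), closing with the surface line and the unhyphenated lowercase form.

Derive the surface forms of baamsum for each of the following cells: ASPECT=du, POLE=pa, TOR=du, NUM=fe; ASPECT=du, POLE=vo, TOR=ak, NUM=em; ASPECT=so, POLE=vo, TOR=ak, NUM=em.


cell ASPECT=du, POLE=pa, TOR=du, NUM=fe:
underlying: baamsum-ot-a-ti-ko
1. f -> v, p -> b, s -> z / V _ V: no change
2. o -> e, u -> i / F C0 _: fires at position(s) 14: baamsumotatike
3. k -> g, p -> b, s -> z / V _ V: fires at position(s) 13: baamsumotatige
4. o -> e, u -> i / F C0 _: no change
surface: baamsumotatige

cell ASPECT=du, POLE=vo, TOR=ak, NUM=em:
underlying: baamsum-pi-rs-zo-ko
1. f -> v, p -> b, s -> z / V _ V: no change
2. o -> e, u -> i / F C0 _: fires at position(s) 13: baamsumpirszeko
3. k -> g, p -> b, s -> z / V _ V: fires at position(s) 14: baamsumpirszego
4. o -> e, u -> i / F C0 _: fires at position(s) 15: baamsumpirszege
surface: baamsumpirszege

cell ASPECT=so, POLE=vo, TOR=ak, NUM=em:
underlying: baamsum-pi-rs-zo-ber
1. f -> v, p -> b, s -> z / V _ V: no change
2. o -> e, u -> i / F C0 _: fires at position(s) 13: baamsumpirszeber
3. k -> g, p -> b, s -> z / V _ V: no change
4. o -> e, u -> i / F C0 _: no change
surface: baamsumpirszeber


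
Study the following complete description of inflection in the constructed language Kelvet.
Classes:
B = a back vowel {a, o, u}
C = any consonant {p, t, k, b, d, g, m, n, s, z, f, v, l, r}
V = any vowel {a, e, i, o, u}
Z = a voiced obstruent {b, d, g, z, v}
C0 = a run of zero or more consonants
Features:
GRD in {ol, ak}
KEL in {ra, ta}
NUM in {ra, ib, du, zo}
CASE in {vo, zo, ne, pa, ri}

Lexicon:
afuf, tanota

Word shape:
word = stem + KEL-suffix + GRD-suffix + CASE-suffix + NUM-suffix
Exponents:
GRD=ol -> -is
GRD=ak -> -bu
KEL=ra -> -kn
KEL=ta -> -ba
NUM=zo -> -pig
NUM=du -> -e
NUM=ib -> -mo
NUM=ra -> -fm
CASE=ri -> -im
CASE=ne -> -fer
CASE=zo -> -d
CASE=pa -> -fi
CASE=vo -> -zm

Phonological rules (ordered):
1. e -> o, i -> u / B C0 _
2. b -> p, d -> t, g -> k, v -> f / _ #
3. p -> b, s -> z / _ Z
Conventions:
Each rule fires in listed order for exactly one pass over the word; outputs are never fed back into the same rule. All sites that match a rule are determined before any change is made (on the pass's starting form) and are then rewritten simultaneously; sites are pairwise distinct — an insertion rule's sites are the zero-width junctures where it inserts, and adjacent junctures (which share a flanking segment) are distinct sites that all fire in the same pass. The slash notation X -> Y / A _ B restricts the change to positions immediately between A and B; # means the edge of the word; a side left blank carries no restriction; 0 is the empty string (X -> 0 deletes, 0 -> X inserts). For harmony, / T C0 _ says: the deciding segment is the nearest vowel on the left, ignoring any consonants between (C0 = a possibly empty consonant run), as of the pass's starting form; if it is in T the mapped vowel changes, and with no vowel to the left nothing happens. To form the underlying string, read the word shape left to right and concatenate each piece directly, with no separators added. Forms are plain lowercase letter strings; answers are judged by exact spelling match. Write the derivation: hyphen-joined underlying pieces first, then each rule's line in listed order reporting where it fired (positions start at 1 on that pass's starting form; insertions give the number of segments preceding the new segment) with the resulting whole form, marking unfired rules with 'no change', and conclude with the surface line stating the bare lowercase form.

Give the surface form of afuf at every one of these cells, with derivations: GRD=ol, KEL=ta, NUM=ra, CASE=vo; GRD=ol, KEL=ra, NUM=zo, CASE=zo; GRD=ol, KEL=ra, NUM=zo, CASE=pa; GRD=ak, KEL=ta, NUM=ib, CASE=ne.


cell GRD=ol, KEL=ta, NUM=ra, CASE=vo:
underlying: afuf-ba-is-zm-fm
1. e -> o, i -> u / B C0 _: fires at position(s) 7: afufbauszmfm
2. b -> p, d -> t, g -> k, v -> f / _ #: no change
3. p -> b, s -> z / _ Z: fires at position(s) 8: afufbauzzmfm
surface: afufbauzzmfm

cell GRD=ol, KEL=ra, NUM=zo, CASE=zo:
underlying: afuf-kn-is-d-pig
1. e -> o, i -> u / B C0 _: fires at position(s) 7: afufknusdpig
2. b -> p, d -> t, g -> k, v -> f / _ #: fires at position(s) 12: afufknusdpik
3. p -> b, s -> z / _ Z: fires at position(s) 8: afufknuzdpik
surface: afufknuzdpik

cell GRD=ol, KEL=ra, NUM=zo, CASE=pa:
underlying: afuf-kn-is-fi-pig
1. e -> o, i -> u / B C0 _: fires at position(s) 7: afufknusfipig
2. b -> p, d -> t, g -> k, v -> f / _ #: fires at position(s) 13: afufknusfipik
3. p -> b, s -> z / _ Z: no change
surface: afufknusfipik

cell GRD=ak, KEL=ta, NUM=ib, CASE=ne:
underlying: afuf-ba-bu-fer-mo
1. e -> o, i -> u / B C0 _: fires at position(s) 10: afufbabuformo
2. b -> p, d -> t, g -> k, v -> f / _ #: no change
3. p -> b, s -> z / _ Z: no change
surface: afufbabuformo
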